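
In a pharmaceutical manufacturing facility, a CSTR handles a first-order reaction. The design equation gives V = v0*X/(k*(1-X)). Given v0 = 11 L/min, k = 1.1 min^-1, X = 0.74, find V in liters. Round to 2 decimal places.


V = v0 * X / (k * (1 - X))
V = 11 * 0.74 / (1.1 * (1 - 0.74))
V = 8.14 / (1.1 * 0.26)
V = 8.14 / 0.286
V = 28.46 L


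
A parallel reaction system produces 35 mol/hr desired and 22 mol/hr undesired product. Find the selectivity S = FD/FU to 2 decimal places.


S = desired product rate / undesired product rate
S = 35 / 22
S = 1.59


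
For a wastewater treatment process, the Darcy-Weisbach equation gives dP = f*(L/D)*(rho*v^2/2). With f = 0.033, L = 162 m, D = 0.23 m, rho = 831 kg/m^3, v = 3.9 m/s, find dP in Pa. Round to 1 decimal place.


dP = f * (L/D) * (rho*v^2/2)
dP = 0.033 * (162/0.23) * (831*3.9^2/2)
L/D = 704.34782609
rho*v^2/2 = 831*15.21/2 = 6319.755
dP = 0.033 * 704.34782609 * 6319.755
dP = 146893.1 Pa


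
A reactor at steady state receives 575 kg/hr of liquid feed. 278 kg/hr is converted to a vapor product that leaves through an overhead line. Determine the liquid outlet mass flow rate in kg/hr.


Steady-state mass balance on the main outlet: F_out = F_in - F_removed
F_out = 575 - 278
F_out = 297 kg/hr


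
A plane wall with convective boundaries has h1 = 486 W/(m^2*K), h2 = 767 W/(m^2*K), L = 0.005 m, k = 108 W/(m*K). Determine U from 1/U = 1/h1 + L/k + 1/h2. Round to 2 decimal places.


1/U = 1/h1 + L/k + 1/h2
1/U = 1/486 + 0.005/108 + 1/767
1/U = 0.0020576132 + 4.62963e-05 + 0.001303781
1/U = 0.0034076905
U = 293.45 W/(m^2*K)


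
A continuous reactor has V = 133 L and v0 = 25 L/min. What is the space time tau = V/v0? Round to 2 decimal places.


tau = V / v0
tau = 133 / 25
tau = 5.32 min


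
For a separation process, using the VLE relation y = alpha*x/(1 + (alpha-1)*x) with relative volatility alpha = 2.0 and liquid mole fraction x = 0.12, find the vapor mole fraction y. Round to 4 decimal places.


y = alpha*x / (1 + (alpha-1)*x)
y = 2.0*0.12 / (1 + (2.0-1)*0.12)
y = 0.24 / (1 + 0.12)
y = 0.24 / 1.12
y = 0.2143


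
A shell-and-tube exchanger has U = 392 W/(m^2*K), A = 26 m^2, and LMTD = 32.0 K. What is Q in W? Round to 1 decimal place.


Q = U * A * LMTD
Q = 392 * 26 * 32.0
Q = 326144.0 W


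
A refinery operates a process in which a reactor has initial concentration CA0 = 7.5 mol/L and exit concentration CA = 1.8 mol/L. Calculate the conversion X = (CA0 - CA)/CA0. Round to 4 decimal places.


X = (CA0 - CA) / CA0
X = (7.5 - 1.8) / 7.5
X = 5.7 / 7.5
X = 0.7600


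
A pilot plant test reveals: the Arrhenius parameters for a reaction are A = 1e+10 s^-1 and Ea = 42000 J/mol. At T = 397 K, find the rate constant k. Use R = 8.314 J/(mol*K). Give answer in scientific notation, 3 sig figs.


k = A * exp(-Ea/(R*T))
k = 1e+10 * exp(-42000 / (8.314 * 397))
k = 1e+10 * exp(-12.724735)
k = 2.98e+04


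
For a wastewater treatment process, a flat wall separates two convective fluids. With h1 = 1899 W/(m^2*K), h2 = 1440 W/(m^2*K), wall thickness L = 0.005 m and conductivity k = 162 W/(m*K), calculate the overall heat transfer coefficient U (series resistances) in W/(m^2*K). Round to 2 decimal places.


1/U = 1/h1 + L/k + 1/h2
1/U = 1/1899 + 0.005/162 + 1/1440
1/U = 0.0005265929 + 3.08642e-05 + 0.0006944444
1/U = 0.0012519015
U = 798.78 W/(m^2*K)


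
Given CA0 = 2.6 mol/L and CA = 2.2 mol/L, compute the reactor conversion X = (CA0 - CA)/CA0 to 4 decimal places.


X = (CA0 - CA) / CA0
X = (2.6 - 2.2) / 2.6
X = 0.4 / 2.6
X = 0.1538


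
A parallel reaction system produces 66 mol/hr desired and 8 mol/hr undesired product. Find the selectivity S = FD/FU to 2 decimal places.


S = desired product rate / undesired product rate
S = 66 / 8
S = 8.25


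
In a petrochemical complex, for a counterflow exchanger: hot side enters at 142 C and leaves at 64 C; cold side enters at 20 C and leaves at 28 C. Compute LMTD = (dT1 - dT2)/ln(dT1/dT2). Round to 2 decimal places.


dT1 = Th_in - Tc_out = 142 - 28 = 114
dT2 = Th_out - Tc_in = 64 - 20 = 44
LMTD = (dT1 - dT2) / ln(dT1/dT2)
LMTD = (114 - 44) / ln(114/44)
LMTD = 73.53 K


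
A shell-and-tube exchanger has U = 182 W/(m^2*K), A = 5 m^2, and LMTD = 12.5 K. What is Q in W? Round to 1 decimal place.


Q = U * A * LMTD
Q = 182 * 5 * 12.5
Q = 11375.0 W


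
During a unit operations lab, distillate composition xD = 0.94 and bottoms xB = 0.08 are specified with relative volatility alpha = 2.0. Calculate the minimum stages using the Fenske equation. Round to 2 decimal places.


N_min = ln((xD*(1-xB))/(xB*(1-xD))) / ln(alpha)
Numerator inside ln: 0.8648 / 0.0048 = 180.166667
ln(180.166667) = 5.193882
ln(alpha) = ln(2.0) = 0.693147
N_min = 5.193882 / 0.693147 = 7.49


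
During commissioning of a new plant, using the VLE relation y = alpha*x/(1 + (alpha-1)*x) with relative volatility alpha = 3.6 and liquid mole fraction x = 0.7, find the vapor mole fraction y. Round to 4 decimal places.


y = alpha*x / (1 + (alpha-1)*x)
y = 3.6*0.7 / (1 + (3.6-1)*0.7)
y = 2.52 / (1 + 1.82)
y = 2.52 / 2.82
y = 0.8936


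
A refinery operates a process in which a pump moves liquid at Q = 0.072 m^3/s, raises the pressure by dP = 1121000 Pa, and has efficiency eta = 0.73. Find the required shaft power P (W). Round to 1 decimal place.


P = Q * dP / eta
P = 0.072 * 1121000 / 0.73
P = 80712.0 / 0.73
P = 110564.4 W


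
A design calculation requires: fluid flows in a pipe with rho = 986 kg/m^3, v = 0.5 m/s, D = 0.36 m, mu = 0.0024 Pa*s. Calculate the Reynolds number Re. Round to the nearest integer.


Re = rho * v * D / mu
Re = 986 * 0.5 * 0.36 / 0.0024
Re = 177.48 / 0.0024
Re = 73950


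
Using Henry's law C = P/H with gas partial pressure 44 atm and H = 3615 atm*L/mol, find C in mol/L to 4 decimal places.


C = P / H
C = 44 / 3615
C = 0.0122 mol/L


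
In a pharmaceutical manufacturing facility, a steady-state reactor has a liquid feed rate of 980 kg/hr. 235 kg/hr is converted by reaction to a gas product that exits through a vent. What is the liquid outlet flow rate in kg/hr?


Steady-state mass balance on the main outlet: F_out = F_in - F_removed
F_out = 980 - 235
F_out = 745 kg/hr


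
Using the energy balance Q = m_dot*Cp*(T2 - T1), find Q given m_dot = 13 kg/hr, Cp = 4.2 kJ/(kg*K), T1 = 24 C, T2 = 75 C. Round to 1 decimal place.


Q = m_dot * Cp * (T2 - T1)
Q = 13 * 4.2 * (75 - 24)
Q = 13 * 4.2 * 51
Q = 2784.6 kJ/hr


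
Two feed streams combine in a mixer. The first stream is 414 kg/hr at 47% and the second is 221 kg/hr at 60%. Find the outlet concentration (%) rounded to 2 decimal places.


Mass balance on solute: F1*x1 + F2*x2 = F3*x3
F3 = F1 + F2 = 414 + 221 = 635 kg/hr
x3 = (F1*x1 + F2*x2)/F3
x3 = (414*0.47 + 221*0.6) / 635
x3 = 51.52%


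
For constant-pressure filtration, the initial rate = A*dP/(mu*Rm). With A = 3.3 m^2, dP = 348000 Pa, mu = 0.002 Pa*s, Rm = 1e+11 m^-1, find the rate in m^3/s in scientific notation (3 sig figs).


rate = A * dP / (mu * Rm)
rate = 3.3 * 348000 / (0.002 * 1e+11)
rate = 1148400.0 / 2.000e+08
rate = 5.74e-03 m^3/s


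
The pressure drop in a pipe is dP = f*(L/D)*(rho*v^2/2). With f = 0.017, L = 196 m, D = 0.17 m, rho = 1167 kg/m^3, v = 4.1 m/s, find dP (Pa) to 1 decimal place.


dP = f * (L/D) * (rho*v^2/2)
dP = 0.017 * (196/0.17) * (1167*4.1^2/2)
L/D = 1152.94117647
rho*v^2/2 = 1167*16.81/2 = 9808.635
dP = 0.017 * 1152.94117647 * 9808.635
dP = 192249.2 Pa


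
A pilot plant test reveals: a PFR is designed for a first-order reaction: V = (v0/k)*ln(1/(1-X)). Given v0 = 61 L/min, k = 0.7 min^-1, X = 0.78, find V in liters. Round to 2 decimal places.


V = (v0/k) * ln(1/(1-X))
V = (61/0.7) * ln(1/(1-0.78))
V = 87.142857 * ln(4.545455)
V = 87.142857 * 1.514128
V = 131.95 L


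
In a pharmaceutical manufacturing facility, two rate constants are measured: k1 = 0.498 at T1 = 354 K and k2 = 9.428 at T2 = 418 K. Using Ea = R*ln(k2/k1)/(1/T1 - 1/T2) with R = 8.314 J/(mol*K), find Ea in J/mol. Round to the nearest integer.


Ea = R * ln(k2/k1) / (1/T1 - 1/T2)
ln(k2/k1) = ln(9.428/0.498) = 2.9408392
1/T1 - 1/T2 = 1/354 - 1/418 = 0.000432514259
Ea = 8.314 * 2.9408392 / 0.000432514259
Ea = 56530 J/mol


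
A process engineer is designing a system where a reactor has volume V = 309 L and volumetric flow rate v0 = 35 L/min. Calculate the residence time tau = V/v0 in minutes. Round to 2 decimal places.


tau = V / v0
tau = 309 / 35
tau = 8.83 min


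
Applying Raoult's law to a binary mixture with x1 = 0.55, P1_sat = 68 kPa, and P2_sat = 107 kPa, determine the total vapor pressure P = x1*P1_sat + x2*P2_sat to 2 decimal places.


P = x1*P1_sat + x2*P2_sat
x2 = 1 - x1 = 1 - 0.55 = 0.45
P = 0.55*68 + 0.45*107
P = 37.4 + 48.15
P = 85.55 kPa


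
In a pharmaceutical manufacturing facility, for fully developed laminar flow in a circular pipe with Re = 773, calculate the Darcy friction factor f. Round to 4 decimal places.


f = 64 / Re
f = 64 / 773
f = 0.0828


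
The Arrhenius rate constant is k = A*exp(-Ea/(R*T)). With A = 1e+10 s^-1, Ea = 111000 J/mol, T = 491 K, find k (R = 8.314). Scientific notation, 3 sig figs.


k = A * exp(-Ea/(R*T))
k = 1e+10 * exp(-111000 / (8.314 * 491))
k = 1e+10 * exp(-27.191394)
k = 1.55e-02


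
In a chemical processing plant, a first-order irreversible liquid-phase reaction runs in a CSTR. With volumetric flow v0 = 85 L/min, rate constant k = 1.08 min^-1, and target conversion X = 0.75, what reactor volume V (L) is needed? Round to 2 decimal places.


V = v0 * X / (k * (1 - X))
V = 85 * 0.75 / (1.08 * (1 - 0.75))
V = 63.75 / (1.08 * 0.25)
V = 63.75 / 0.27
V = 236.11 L


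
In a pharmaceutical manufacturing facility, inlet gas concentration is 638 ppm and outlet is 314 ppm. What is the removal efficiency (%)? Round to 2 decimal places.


Efficiency = (G_in - G_out) / G_in * 100%
Efficiency = (638 - 314) / 638 * 100
Efficiency = 324 / 638 * 100
Efficiency = 50.78%


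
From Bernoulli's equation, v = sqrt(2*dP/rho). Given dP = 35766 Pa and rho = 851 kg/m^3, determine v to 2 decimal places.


v = sqrt(2*dP/rho)
v = sqrt(2*35766/851)
v = sqrt(84.056404)
v = 9.17 m/s


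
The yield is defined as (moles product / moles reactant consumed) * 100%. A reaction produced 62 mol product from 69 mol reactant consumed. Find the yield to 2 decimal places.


Yield = (moles product / moles consumed) * 100%
Yield = (62 / 69) * 100
Yield = 0.8986 * 100
Yield = 89.86%


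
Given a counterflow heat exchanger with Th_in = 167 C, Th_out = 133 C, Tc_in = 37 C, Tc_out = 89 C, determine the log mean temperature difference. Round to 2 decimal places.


dT1 = Th_in - Tc_out = 167 - 89 = 78
dT2 = Th_out - Tc_in = 133 - 37 = 96
LMTD = (dT1 - dT2) / ln(dT1/dT2)
LMTD = (78 - 96) / ln(78/96)
LMTD = 86.69 K


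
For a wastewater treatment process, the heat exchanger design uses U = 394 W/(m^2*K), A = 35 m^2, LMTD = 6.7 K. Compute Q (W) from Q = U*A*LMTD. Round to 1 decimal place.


Q = U * A * LMTD
Q = 394 * 35 * 6.7
Q = 92393.0 W


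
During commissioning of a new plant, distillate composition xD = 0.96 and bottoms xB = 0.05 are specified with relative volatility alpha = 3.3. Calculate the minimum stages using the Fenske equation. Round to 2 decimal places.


N_min = ln((xD*(1-xB))/(xB*(1-xD))) / ln(alpha)
Numerator inside ln: 0.912 / 0.002 = 456.0
ln(456.0) = 6.122493
ln(alpha) = ln(3.3) = 1.193922
N_min = 6.122493 / 1.193922 = 5.13


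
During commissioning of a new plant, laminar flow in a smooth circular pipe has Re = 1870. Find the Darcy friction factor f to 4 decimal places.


f = 64 / Re
f = 64 / 1870
f = 0.0342


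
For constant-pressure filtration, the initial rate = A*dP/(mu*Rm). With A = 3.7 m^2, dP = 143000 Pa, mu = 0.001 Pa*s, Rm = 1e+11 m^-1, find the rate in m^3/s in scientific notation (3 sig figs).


rate = A * dP / (mu * Rm)
rate = 3.7 * 143000 / (0.001 * 1e+11)
rate = 529100.0 / 1.000e+08
rate = 5.29e-03 m^3/s


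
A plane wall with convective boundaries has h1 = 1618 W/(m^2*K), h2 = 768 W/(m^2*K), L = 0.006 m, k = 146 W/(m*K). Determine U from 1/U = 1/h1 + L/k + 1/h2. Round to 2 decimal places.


1/U = 1/h1 + L/k + 1/h2
1/U = 1/1618 + 0.006/146 + 1/768
1/U = 0.000618047 + 4.10959e-05 + 0.0013020833
1/U = 0.0019612262
U = 509.89 W/(m^2*K)


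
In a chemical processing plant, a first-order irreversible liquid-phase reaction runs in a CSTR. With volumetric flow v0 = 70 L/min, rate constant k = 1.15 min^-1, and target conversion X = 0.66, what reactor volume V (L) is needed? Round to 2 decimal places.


V = v0 * X / (k * (1 - X))
V = 70 * 0.66 / (1.15 * (1 - 0.66))
V = 46.2 / (1.15 * 0.34)
V = 46.2 / 0.391
V = 118.16 L


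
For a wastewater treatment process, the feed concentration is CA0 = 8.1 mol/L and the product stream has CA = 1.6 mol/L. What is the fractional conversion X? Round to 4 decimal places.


X = (CA0 - CA) / CA0
X = (8.1 - 1.6) / 8.1
X = 6.5 / 8.1
X = 0.8025


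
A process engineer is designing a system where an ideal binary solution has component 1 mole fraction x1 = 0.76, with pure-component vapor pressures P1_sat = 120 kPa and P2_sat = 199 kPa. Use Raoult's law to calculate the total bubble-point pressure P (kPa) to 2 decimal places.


P = x1*P1_sat + x2*P2_sat
x2 = 1 - x1 = 1 - 0.76 = 0.24
P = 0.76*120 + 0.24*199
P = 91.2 + 47.76
P = 138.96 kPa


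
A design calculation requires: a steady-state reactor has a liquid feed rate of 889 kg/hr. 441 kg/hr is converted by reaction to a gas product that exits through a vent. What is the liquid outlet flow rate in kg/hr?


Steady-state mass balance on the main outlet: F_out = F_in - F_removed
F_out = 889 - 441
F_out = 448 kg/hr


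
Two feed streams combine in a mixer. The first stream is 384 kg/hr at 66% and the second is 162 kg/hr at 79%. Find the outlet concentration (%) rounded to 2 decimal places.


Mass balance on solute: F1*x1 + F2*x2 = F3*x3
F3 = F1 + F2 = 384 + 162 = 546 kg/hr
x3 = (F1*x1 + F2*x2)/F3
x3 = (384*0.66 + 162*0.79) / 546
x3 = 69.86%


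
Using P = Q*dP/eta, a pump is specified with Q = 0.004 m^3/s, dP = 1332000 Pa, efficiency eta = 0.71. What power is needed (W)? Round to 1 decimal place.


P = Q * dP / eta
P = 0.004 * 1332000 / 0.71
P = 5328.0 / 0.71
P = 7504.2 W


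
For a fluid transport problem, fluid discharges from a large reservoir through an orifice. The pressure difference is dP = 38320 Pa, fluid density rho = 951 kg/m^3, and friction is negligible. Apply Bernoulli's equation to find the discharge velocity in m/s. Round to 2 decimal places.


v = sqrt(2*dP/rho)
v = sqrt(2*38320/951)
v = sqrt(80.588854)
v = 8.98 m/s


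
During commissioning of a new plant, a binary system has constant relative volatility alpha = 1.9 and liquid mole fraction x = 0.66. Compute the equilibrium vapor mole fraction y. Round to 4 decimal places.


y = alpha*x / (1 + (alpha-1)*x)
y = 1.9*0.66 / (1 + (1.9-1)*0.66)
y = 1.254 / (1 + 0.594)
y = 1.254 / 1.594
y = 0.7867


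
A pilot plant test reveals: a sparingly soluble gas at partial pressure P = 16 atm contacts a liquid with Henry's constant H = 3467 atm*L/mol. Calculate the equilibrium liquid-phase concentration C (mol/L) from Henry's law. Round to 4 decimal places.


C = P / H
C = 16 / 3467
C = 0.0046 mol/L


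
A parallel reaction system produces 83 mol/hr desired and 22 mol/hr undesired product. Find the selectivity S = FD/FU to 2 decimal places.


S = desired product rate / undesired product rate
S = 83 / 22
S = 3.77


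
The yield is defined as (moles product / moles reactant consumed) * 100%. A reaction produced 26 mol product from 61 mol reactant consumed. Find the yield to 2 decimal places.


Yield = (moles product / moles consumed) * 100%
Yield = (26 / 61) * 100
Yield = 0.4262 * 100
Yield = 42.62%


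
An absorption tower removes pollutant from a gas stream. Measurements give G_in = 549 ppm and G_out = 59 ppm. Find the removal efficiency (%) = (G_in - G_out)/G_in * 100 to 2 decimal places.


Efficiency = (G_in - G_out) / G_in * 100%
Efficiency = (549 - 59) / 549 * 100
Efficiency = 490 / 549 * 100
Efficiency = 89.25%


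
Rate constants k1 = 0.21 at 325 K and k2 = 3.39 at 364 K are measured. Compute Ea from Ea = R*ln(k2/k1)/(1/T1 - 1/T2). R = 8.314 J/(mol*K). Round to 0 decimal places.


Ea = R * ln(k2/k1) / (1/T1 - 1/T2)
ln(k2/k1) = ln(3.39/0.21) = 2.7814777
1/T1 - 1/T2 = 1/325 - 1/364 = 0.00032967033
Ea = 8.314 * 2.7814777 / 0.00032967033
Ea = 70146 J/mol


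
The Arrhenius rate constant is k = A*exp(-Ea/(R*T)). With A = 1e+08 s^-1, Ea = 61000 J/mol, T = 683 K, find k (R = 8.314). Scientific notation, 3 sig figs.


k = A * exp(-Ea/(R*T))
k = 1e+08 * exp(-61000 / (8.314 * 683))
k = 1e+08 * exp(-10.742345)
k = 2.16e+03


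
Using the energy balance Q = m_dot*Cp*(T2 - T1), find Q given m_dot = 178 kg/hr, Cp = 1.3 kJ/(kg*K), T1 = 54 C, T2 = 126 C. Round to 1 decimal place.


Q = m_dot * Cp * (T2 - T1)
Q = 178 * 1.3 * (126 - 54)
Q = 178 * 1.3 * 72
Q = 16660.8 kJ/hr


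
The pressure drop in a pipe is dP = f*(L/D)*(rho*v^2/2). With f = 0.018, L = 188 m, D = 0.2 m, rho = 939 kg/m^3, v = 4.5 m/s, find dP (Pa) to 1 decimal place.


dP = f * (L/D) * (rho*v^2/2)
dP = 0.018 * (188/0.2) * (939*4.5^2/2)
L/D = 940.0
rho*v^2/2 = 939*20.25/2 = 9507.375
dP = 0.018 * 940.0 * 9507.375
dP = 160864.8 Pa


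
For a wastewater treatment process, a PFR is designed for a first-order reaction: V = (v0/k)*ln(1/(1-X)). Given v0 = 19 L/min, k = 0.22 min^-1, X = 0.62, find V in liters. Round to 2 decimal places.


V = (v0/k) * ln(1/(1-X))
V = (19/0.22) * ln(1/(1-0.62))
V = 86.363636 * ln(2.631579)
V = 86.363636 * 0.967584
V = 83.56 L


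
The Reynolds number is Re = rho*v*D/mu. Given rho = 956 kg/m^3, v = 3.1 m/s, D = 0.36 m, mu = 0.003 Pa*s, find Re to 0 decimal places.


Re = rho * v * D / mu
Re = 956 * 3.1 * 0.36 / 0.003
Re = 1066.896 / 0.003
Re = 355632


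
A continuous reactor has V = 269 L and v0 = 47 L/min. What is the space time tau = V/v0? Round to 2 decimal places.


tau = V / v0
tau = 269 / 47
tau = 5.72 min


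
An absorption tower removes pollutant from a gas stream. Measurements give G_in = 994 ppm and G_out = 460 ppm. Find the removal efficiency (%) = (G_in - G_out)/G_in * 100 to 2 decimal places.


Efficiency = (G_in - G_out) / G_in * 100%
Efficiency = (994 - 460) / 994 * 100
Efficiency = 534 / 994 * 100
Efficiency = 53.72%


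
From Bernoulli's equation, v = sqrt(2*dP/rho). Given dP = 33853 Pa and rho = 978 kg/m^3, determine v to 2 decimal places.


v = sqrt(2*dP/rho)
v = sqrt(2*33853/978)
v = sqrt(69.229039)
v = 8.32 m/s


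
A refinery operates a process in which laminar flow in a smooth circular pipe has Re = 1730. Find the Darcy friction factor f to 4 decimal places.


f = 64 / Re
f = 64 / 1730
f = 0.0370


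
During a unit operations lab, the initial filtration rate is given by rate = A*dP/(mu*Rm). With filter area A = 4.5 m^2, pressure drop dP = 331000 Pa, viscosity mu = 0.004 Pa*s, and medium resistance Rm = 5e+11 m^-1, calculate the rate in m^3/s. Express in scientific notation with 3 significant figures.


rate = A * dP / (mu * Rm)
rate = 4.5 * 331000 / (0.004 * 5e+11)
rate = 1489500.0 / 2.000e+09
rate = 7.45e-04 m^3/s


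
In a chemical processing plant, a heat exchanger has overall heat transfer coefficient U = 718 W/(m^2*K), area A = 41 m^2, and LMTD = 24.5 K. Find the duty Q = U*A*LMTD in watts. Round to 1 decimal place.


Q = U * A * LMTD
Q = 718 * 41 * 24.5
Q = 721231.0 W


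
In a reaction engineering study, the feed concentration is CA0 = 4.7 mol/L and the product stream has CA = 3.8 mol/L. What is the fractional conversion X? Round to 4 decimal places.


X = (CA0 - CA) / CA0
X = (4.7 - 3.8) / 4.7
X = 0.9 / 4.7
X = 0.1915


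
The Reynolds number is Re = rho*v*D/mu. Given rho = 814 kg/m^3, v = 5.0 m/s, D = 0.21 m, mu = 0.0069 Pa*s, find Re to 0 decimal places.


Re = rho * v * D / mu
Re = 814 * 5.0 * 0.21 / 0.0069
Re = 854.7 / 0.0069
Re = 123870


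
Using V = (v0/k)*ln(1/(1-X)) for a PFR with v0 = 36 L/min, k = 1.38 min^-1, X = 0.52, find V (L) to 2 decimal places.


V = (v0/k) * ln(1/(1-X))
V = (36/1.38) * ln(1/(1-0.52))
V = 26.086957 * ln(2.083333)
V = 26.086957 * 0.733969
V = 19.15 L


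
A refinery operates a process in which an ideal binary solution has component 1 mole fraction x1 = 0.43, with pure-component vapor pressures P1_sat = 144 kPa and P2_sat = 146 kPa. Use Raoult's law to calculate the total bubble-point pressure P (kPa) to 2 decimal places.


P = x1*P1_sat + x2*P2_sat
x2 = 1 - x1 = 1 - 0.43 = 0.57
P = 0.43*144 + 0.57*146
P = 61.92 + 83.22
P = 145.14 kPa


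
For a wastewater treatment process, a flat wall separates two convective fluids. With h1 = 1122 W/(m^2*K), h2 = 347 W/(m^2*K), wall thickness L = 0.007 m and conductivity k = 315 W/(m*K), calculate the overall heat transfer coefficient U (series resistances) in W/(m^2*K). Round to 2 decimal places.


1/U = 1/h1 + L/k + 1/h2
1/U = 1/1122 + 0.007/315 + 1/347
1/U = 0.0008912656 + 2.22222e-05 + 0.0028818444
1/U = 0.0037953322
U = 263.48 W/(m^2*K)


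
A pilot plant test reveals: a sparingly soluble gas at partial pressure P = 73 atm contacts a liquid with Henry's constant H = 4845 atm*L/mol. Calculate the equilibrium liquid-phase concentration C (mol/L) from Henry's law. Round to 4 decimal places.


C = P / H
C = 73 / 4845
C = 0.0151 mol/L


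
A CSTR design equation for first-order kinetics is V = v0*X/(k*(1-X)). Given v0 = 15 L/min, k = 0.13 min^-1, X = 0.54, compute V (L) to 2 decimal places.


V = v0 * X / (k * (1 - X))
V = 15 * 0.54 / (0.13 * (1 - 0.54))
V = 8.1 / (0.13 * 0.46)
V = 8.1 / 0.0598
V = 135.45 L


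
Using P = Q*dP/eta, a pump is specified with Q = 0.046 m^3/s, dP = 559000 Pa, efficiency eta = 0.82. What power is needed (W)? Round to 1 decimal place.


P = Q * dP / eta
P = 0.046 * 559000 / 0.82
P = 25714.0 / 0.82
P = 31358.5 W


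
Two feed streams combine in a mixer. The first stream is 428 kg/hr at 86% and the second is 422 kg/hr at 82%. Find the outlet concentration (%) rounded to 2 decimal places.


Mass balance on solute: F1*x1 + F2*x2 = F3*x3
F3 = F1 + F2 = 428 + 422 = 850 kg/hr
x3 = (F1*x1 + F2*x2)/F3
x3 = (428*0.86 + 422*0.82) / 850
x3 = 84.01%


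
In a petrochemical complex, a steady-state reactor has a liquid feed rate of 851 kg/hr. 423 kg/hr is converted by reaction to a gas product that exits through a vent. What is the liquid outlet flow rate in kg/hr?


Steady-state mass balance on the main outlet: F_out = F_in - F_removed
F_out = 851 - 423
F_out = 428 kg/hr


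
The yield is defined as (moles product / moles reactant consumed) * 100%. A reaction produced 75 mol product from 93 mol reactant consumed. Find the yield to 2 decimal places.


Yield = (moles product / moles consumed) * 100%
Yield = (75 / 93) * 100
Yield = 0.8065 * 100
Yield = 80.65%


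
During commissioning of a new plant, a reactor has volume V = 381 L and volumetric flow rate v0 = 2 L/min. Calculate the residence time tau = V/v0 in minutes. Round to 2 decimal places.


tau = V / v0
tau = 381 / 2
tau = 190.50 min


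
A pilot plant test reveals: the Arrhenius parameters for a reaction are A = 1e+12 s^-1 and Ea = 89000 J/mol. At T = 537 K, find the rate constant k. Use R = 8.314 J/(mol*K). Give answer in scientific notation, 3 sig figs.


k = A * exp(-Ea/(R*T))
k = 1e+12 * exp(-89000 / (8.314 * 537))
k = 1e+12 * exp(-19.934516)
k = 2.20e+03


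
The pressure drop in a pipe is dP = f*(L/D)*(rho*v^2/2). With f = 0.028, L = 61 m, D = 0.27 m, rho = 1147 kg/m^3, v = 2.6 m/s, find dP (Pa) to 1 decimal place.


dP = f * (L/D) * (rho*v^2/2)
dP = 0.028 * (61/0.27) * (1147*2.6^2/2)
L/D = 225.92592593
rho*v^2/2 = 1147*6.76/2 = 3876.86
dP = 0.028 * 225.92592593 * 3876.86
dP = 24524.7 Pa


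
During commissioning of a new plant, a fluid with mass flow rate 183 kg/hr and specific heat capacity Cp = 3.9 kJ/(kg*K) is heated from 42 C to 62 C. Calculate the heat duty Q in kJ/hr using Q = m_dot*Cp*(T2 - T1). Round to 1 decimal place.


Q = m_dot * Cp * (T2 - T1)
Q = 183 * 3.9 * (62 - 42)
Q = 183 * 3.9 * 20
Q = 14274.0 kJ/hr


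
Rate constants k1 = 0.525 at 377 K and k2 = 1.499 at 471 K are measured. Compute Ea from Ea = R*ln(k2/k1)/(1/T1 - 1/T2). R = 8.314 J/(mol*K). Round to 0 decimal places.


Ea = R * ln(k2/k1) / (1/T1 - 1/T2)
ln(k2/k1) = ln(1.499/0.525) = 1.0491552
1/T1 - 1/T2 = 1/377 - 1/471 = 0.000529377643
Ea = 8.314 * 1.0491552 / 0.000529377643
Ea = 16477 J/mol


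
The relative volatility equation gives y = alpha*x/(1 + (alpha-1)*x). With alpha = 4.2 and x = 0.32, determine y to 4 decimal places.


y = alpha*x / (1 + (alpha-1)*x)
y = 4.2*0.32 / (1 + (4.2-1)*0.32)
y = 1.344 / (1 + 1.024)
y = 1.344 / 2.024
y = 0.6640


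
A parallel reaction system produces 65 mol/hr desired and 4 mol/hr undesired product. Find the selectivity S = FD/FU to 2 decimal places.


S = desired product rate / undesired product rate
S = 65 / 4
S = 16.25


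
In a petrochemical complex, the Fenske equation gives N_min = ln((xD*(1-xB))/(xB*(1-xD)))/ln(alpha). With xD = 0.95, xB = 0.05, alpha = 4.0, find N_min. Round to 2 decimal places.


N_min = ln((xD*(1-xB))/(xB*(1-xD))) / ln(alpha)
Numerator inside ln: 0.9025 / 0.0025 = 361.0
ln(361.0) = 5.888878
ln(alpha) = ln(4.0) = 1.386294
N_min = 5.888878 / 1.386294 = 4.25


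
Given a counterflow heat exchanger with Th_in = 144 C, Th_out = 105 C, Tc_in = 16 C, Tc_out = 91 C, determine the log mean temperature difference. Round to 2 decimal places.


dT1 = Th_in - Tc_out = 144 - 91 = 53
dT2 = Th_out - Tc_in = 105 - 16 = 89
LMTD = (dT1 - dT2) / ln(dT1/dT2)
LMTD = (53 - 89) / ln(53/89)
LMTD = 69.45 K


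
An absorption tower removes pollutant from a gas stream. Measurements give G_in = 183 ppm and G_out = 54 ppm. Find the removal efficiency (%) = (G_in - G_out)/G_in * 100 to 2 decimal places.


Efficiency = (G_in - G_out) / G_in * 100%
Efficiency = (183 - 54) / 183 * 100
Efficiency = 129 / 183 * 100
Efficiency = 70.49%


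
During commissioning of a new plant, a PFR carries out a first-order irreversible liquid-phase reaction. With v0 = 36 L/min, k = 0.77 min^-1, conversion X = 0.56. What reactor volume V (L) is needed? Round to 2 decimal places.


V = (v0/k) * ln(1/(1-X))
V = (36/0.77) * ln(1/(1-0.56))
V = 46.753247 * ln(2.272727)
V = 46.753247 * 0.82098
V = 38.38 L


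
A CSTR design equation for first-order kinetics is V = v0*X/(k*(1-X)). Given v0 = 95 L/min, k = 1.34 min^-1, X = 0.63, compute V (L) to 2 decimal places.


V = v0 * X / (k * (1 - X))
V = 95 * 0.63 / (1.34 * (1 - 0.63))
V = 59.85 / (1.34 * 0.37)
V = 59.85 / 0.4958
V = 120.71 L


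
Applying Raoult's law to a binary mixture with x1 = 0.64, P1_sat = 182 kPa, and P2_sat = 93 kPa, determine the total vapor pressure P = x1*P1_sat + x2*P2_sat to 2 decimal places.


P = x1*P1_sat + x2*P2_sat
x2 = 1 - x1 = 1 - 0.64 = 0.36
P = 0.64*182 + 0.36*93
P = 116.48 + 33.48
P = 149.96 kPa


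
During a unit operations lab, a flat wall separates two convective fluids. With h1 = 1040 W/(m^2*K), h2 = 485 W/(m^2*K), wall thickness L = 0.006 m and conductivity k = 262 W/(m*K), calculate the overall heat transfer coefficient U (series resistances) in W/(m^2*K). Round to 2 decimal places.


1/U = 1/h1 + L/k + 1/h2
1/U = 1/1040 + 0.006/262 + 1/485
1/U = 0.0009615385 + 2.29008e-05 + 0.0020618557
1/U = 0.003046295
U = 328.27 W/(m^2*K)


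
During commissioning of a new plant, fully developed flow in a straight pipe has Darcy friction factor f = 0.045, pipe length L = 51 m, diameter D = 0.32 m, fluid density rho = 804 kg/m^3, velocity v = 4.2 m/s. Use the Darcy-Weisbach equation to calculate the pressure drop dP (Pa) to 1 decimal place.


dP = f * (L/D) * (rho*v^2/2)
dP = 0.045 * (51/0.32) * (804*4.2^2/2)
L/D = 159.375
rho*v^2/2 = 804*17.64/2 = 7091.28
dP = 0.045 * 159.375 * 7091.28
dP = 50857.8 Pa


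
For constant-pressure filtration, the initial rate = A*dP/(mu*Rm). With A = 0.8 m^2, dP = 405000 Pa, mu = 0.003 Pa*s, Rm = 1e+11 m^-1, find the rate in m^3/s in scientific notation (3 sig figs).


rate = A * dP / (mu * Rm)
rate = 0.8 * 405000 / (0.003 * 1e+11)
rate = 324000.0 / 3.000e+08
rate = 1.08e-03 m^3/s


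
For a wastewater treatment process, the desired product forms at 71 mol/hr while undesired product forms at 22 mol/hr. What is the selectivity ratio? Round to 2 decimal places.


S = desired product rate / undesired product rate
S = 71 / 22
S = 3.23


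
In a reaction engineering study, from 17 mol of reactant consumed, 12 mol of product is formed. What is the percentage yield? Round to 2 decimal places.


Yield = (moles product / moles consumed) * 100%
Yield = (12 / 17) * 100
Yield = 0.7059 * 100
Yield = 70.59%


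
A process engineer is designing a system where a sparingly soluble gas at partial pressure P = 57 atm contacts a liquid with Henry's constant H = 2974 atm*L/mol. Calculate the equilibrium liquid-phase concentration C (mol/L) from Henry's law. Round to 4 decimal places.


C = P / H
C = 57 / 2974
C = 0.0192 mol/L


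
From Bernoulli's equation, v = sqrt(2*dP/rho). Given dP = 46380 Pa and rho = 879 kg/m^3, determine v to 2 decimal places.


v = sqrt(2*dP/rho)
v = sqrt(2*46380/879)
v = sqrt(105.52901)
v = 10.27 m/s


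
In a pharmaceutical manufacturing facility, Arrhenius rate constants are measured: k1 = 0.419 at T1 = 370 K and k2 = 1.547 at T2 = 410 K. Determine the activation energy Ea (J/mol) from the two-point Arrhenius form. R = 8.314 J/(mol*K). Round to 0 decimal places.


Ea = R * ln(k2/k1) / (1/T1 - 1/T2)
ln(k2/k1) = ln(1.547/0.419) = 1.3062019
1/T1 - 1/T2 = 1/370 - 1/410 = 0.000263678312
Ea = 8.314 * 1.3062019 / 0.000263678312
Ea = 41186 J/mol


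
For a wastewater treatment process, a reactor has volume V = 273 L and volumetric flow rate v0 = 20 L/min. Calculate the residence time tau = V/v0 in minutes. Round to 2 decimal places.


tau = V / v0
tau = 273 / 20
tau = 13.65 min


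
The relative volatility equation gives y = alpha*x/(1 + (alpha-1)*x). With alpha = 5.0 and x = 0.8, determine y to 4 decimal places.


y = alpha*x / (1 + (alpha-1)*x)
y = 5.0*0.8 / (1 + (5.0-1)*0.8)
y = 4.0 / (1 + 3.2)
y = 4.0 / 4.2
y = 0.9524


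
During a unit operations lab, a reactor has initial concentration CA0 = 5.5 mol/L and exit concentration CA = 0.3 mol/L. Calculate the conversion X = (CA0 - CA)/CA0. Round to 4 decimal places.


X = (CA0 - CA) / CA0
X = (5.5 - 0.3) / 5.5
X = 5.2 / 5.5
X = 0.9455


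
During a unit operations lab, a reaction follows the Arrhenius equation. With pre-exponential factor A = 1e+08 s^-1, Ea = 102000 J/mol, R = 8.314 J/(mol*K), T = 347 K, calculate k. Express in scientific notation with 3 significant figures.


k = A * exp(-Ea/(R*T))
k = 1e+08 * exp(-102000 / (8.314 * 347))
k = 1e+08 * exp(-35.355801)
k = 4.42e-08


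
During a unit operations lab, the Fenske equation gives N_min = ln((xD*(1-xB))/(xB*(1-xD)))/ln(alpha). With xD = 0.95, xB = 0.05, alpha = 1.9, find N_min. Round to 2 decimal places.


N_min = ln((xD*(1-xB))/(xB*(1-xD))) / ln(alpha)
Numerator inside ln: 0.9025 / 0.0025 = 361.0
ln(361.0) = 5.888878
ln(alpha) = ln(1.9) = 0.641854
N_min = 5.888878 / 0.641854 = 9.17


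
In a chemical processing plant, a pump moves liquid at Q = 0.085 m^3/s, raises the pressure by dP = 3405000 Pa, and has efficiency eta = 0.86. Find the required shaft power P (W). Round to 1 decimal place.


P = Q * dP / eta
P = 0.085 * 3405000 / 0.86
P = 289425.0 / 0.86
P = 336540.7 W


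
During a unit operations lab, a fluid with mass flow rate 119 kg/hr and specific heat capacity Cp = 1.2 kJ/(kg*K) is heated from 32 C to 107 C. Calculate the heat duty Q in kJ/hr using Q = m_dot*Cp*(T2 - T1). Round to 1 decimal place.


Q = m_dot * Cp * (T2 - T1)
Q = 119 * 1.2 * (107 - 32)
Q = 119 * 1.2 * 75
Q = 10710.0 kJ/hr


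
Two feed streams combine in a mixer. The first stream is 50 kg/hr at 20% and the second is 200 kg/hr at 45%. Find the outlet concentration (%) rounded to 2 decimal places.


Mass balance on solute: F1*x1 + F2*x2 = F3*x3
F3 = F1 + F2 = 50 + 200 = 250 kg/hr
x3 = (F1*x1 + F2*x2)/F3
x3 = (50*0.2 + 200*0.45) / 250
x3 = 40.00%


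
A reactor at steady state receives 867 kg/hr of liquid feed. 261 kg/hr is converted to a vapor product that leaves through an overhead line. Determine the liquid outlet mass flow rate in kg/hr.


Steady-state mass balance on the main outlet: F_out = F_in - F_removed
F_out = 867 - 261
F_out = 606 kg/hr


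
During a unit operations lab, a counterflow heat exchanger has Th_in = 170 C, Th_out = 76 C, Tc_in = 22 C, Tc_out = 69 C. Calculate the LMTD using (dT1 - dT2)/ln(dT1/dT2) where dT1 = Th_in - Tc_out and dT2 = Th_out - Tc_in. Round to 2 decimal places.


dT1 = Th_in - Tc_out = 170 - 69 = 101
dT2 = Th_out - Tc_in = 76 - 22 = 54
LMTD = (dT1 - dT2) / ln(dT1/dT2)
LMTD = (101 - 54) / ln(101/54)
LMTD = 75.06 K


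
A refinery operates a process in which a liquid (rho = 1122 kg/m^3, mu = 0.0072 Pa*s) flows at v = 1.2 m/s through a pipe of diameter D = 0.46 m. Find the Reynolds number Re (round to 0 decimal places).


Re = rho * v * D / mu
Re = 1122 * 1.2 * 0.46 / 0.0072
Re = 619.344 / 0.0072
Re = 86020


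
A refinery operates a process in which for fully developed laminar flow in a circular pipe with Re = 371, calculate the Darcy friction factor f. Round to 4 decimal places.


f = 64 / Re
f = 64 / 371
f = 0.1725


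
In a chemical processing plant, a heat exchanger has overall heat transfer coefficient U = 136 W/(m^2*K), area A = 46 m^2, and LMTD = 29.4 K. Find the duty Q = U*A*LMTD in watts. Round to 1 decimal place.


Q = U * A * LMTD
Q = 136 * 46 * 29.4
Q = 183926.4 W


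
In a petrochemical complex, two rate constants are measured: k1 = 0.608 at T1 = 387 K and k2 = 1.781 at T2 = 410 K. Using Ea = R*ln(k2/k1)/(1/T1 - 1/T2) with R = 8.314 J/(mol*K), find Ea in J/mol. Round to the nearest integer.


Ea = R * ln(k2/k1) / (1/T1 - 1/T2)
ln(k2/k1) = ln(1.781/0.608) = 1.0747554
1/T1 - 1/T2 = 1/387 - 1/410 = 0.000144954938
Ea = 8.314 * 1.0747554 / 0.000144954938
Ea = 61643 J/mol


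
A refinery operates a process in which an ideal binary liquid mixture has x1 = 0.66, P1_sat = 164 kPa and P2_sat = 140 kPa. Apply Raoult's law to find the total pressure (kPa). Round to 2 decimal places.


P = x1*P1_sat + x2*P2_sat
x2 = 1 - x1 = 1 - 0.66 = 0.34
P = 0.66*164 + 0.34*140
P = 108.24 + 47.6
P = 155.84 kPa


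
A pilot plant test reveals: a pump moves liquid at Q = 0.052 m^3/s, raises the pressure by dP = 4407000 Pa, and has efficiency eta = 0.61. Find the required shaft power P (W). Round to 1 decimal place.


P = Q * dP / eta
P = 0.052 * 4407000 / 0.61
P = 229164.0 / 0.61
P = 375678.7 W


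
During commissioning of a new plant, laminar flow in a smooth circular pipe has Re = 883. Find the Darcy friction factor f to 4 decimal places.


f = 64 / Re
f = 64 / 883
f = 0.0725


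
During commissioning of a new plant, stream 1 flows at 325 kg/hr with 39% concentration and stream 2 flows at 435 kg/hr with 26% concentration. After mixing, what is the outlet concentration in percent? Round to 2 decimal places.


Mass balance on solute: F1*x1 + F2*x2 = F3*x3
F3 = F1 + F2 = 325 + 435 = 760 kg/hr
x3 = (F1*x1 + F2*x2)/F3
x3 = (325*0.39 + 435*0.26) / 760
x3 = 31.56%


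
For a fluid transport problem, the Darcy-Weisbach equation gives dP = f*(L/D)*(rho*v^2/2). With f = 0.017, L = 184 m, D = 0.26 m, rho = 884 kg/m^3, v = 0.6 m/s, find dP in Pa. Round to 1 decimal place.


dP = f * (L/D) * (rho*v^2/2)
dP = 0.017 * (184/0.26) * (884*0.6^2/2)
L/D = 707.69230769
rho*v^2/2 = 884*0.36/2 = 159.12
dP = 0.017 * 707.69230769 * 159.12
dP = 1914.3 Pa


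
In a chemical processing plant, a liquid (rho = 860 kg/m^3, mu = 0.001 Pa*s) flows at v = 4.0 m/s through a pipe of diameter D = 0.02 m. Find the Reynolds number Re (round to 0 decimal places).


Re = rho * v * D / mu
Re = 860 * 4.0 * 0.02 / 0.001
Re = 68.8 / 0.001
Re = 68800


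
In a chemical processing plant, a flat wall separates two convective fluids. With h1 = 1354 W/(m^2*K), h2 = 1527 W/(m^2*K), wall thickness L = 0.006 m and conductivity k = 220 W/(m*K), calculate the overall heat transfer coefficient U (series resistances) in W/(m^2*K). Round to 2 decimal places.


1/U = 1/h1 + L/k + 1/h2
1/U = 1/1354 + 0.006/220 + 1/1527
1/U = 0.0007385524 + 2.72727e-05 + 0.0006548788
1/U = 0.0014207039
U = 703.88 W/(m^2*K)


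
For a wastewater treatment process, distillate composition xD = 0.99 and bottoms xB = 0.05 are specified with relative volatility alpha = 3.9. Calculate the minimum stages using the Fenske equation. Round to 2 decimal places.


N_min = ln((xD*(1-xB))/(xB*(1-xD))) / ln(alpha)
Numerator inside ln: 0.9405 / 0.0005 = 1881.0
ln(1881.0) = 7.539559
ln(alpha) = ln(3.9) = 1.360977
N_min = 7.539559 / 1.360977 = 5.54


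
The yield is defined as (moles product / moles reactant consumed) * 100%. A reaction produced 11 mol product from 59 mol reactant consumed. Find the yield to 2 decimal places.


Yield = (moles product / moles consumed) * 100%
Yield = (11 / 59) * 100
Yield = 0.1864 * 100
Yield = 18.64%


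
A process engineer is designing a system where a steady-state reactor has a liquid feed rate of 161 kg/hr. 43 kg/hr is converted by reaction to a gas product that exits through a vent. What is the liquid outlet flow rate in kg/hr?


Steady-state mass balance on the main outlet: F_out = F_in - F_removed
F_out = 161 - 43
F_out = 118 kg/hr


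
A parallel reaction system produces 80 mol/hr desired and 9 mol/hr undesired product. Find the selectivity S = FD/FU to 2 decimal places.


S = desired product rate / undesired product rate
S = 80 / 9
S = 8.89


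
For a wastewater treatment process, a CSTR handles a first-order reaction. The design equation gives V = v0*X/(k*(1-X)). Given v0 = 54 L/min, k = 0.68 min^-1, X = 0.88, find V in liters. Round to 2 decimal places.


V = v0 * X / (k * (1 - X))
V = 54 * 0.88 / (0.68 * (1 - 0.88))
V = 47.52 / (0.68 * 0.12)
V = 47.52 / 0.0816
V = 582.35 L


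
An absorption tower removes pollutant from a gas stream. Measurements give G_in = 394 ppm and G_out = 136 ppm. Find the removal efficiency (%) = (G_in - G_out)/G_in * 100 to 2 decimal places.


Efficiency = (G_in - G_out) / G_in * 100%
Efficiency = (394 - 136) / 394 * 100
Efficiency = 258 / 394 * 100
Efficiency = 65.48%


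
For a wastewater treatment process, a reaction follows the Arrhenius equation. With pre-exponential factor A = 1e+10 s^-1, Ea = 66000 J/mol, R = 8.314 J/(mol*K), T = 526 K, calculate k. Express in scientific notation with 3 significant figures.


k = A * exp(-Ea/(R*T))
k = 1e+10 * exp(-66000 / (8.314 * 526))
k = 1e+10 * exp(-15.092048)
k = 2.79e+03


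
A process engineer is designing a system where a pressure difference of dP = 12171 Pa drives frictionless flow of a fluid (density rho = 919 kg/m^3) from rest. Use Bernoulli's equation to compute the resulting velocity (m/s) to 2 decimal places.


v = sqrt(2*dP/rho)
v = sqrt(2*12171/919)
v = sqrt(26.487486)
v = 5.15 m/s


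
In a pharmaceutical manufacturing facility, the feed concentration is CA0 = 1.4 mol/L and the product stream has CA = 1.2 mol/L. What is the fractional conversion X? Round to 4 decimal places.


X = (CA0 - CA) / CA0
X = (1.4 - 1.2) / 1.4
X = 0.2 / 1.4
X = 0.1429


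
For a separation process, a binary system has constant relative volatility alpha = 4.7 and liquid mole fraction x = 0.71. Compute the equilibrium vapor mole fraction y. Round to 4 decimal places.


y = alpha*x / (1 + (alpha-1)*x)
y = 4.7*0.71 / (1 + (4.7-1)*0.71)
y = 3.337 / (1 + 2.627)
y = 3.337 / 3.627
y = 0.9200


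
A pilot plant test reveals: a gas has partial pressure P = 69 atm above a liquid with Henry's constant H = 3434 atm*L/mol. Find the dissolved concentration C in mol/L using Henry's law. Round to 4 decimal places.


C = P / H
C = 69 / 3434
C = 0.0201 mol/L
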